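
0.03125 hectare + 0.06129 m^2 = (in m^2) 312.6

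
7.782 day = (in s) 6.724e+05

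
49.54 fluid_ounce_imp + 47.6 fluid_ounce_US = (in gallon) 0.7437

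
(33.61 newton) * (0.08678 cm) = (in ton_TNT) 6.971e-12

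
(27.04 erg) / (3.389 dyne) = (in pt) 226.2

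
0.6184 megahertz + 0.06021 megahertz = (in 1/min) 4.072e+07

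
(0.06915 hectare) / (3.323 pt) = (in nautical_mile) 318.5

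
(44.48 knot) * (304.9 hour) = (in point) 7.12e+10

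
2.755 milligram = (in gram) 0.002755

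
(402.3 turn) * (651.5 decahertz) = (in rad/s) 1.647e+07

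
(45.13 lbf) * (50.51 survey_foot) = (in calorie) 738.7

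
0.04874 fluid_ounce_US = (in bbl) 9.066e-06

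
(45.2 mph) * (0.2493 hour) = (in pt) 5.141e+07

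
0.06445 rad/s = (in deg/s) 3.693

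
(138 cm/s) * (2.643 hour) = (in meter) 1.313e+04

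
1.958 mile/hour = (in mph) 1.958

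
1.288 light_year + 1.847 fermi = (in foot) 3.998e+16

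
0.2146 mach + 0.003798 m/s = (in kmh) 263.1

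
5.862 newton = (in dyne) 5.862e+05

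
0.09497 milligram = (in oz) 3.35e-06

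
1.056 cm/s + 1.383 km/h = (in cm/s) 39.47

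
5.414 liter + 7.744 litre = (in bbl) 0.08276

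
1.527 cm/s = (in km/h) 0.05497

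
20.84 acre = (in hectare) 8.434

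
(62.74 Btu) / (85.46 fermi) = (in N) 7.746e+17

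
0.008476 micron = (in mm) 8.476e-06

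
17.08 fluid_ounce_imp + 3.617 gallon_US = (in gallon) 3.745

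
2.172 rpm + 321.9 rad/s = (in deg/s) 1.846e+04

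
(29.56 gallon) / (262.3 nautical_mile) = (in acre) 5.692e-11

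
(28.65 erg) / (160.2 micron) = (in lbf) 0.00402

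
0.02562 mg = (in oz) 9.037e-07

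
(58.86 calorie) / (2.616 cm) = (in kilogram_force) 960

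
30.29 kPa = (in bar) 0.3029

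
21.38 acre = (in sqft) 9.313e+05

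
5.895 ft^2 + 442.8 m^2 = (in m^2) 443.3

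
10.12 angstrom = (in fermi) 1.012e+06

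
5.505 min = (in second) 330.3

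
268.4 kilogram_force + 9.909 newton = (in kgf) 269.4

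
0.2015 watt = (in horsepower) 0.0002702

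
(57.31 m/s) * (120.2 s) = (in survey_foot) 2.26e+04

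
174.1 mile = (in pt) 7.942e+08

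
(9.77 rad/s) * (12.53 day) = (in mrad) 1.058e+10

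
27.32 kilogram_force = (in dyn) 2.679e+07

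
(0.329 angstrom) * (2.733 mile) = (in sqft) 1.558e-06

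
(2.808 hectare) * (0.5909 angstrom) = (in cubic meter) 1.659e-06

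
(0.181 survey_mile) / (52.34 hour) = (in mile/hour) 0.003458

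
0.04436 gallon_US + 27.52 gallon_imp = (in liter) 125.3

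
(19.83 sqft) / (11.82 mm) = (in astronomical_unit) 1.042e-09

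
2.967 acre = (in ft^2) 1.292e+05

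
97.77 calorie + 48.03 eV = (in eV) 2.553e+21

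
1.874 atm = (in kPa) 189.9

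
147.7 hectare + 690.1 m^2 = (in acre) 365.1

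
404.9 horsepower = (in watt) 3.019e+05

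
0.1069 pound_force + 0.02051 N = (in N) 0.496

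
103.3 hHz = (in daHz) 1033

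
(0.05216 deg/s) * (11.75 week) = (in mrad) 6.469e+06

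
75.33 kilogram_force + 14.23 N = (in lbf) 169.3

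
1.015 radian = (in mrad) 1015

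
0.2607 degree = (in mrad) 4.55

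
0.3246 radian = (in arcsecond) 6.695e+04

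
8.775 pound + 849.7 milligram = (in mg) 3.981e+06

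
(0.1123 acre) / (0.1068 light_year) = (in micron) 4.498e-07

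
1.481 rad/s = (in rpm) 14.14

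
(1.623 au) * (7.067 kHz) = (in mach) 5.039e+12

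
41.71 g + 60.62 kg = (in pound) 133.7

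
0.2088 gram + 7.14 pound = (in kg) 3.239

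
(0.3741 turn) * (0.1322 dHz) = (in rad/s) 0.03107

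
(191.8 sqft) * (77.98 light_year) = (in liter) 1.315e+22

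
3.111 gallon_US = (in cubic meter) 0.01178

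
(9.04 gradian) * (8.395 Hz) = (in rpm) 11.38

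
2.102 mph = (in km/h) 3.383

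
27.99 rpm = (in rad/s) 2.931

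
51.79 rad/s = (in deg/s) 2967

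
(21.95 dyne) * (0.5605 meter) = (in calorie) 2.94e-05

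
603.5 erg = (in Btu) 5.72e-08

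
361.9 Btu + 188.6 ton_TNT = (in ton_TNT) 188.6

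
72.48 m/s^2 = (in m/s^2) 72.48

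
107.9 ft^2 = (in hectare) 0.001002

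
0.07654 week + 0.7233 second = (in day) 0.5358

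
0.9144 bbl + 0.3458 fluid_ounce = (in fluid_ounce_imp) 5117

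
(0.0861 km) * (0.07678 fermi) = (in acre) 1.634e-18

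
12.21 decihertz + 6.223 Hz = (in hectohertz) 0.07444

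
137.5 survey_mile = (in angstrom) 2.213e+15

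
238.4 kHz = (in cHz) 2.384e+07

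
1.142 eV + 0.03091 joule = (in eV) 1.929e+17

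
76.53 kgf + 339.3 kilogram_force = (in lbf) 916.7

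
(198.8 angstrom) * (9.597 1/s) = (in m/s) 1.908e-07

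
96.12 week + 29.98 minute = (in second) 5.814e+07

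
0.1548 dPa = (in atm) 1.528e-07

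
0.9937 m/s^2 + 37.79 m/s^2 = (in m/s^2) 38.78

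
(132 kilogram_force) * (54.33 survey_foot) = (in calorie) 5123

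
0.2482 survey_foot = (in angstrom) 7.565e+08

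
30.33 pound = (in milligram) 1.376e+07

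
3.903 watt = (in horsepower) 0.005234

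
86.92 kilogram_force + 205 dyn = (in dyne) 8.524e+07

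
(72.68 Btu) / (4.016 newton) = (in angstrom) 1.909e+14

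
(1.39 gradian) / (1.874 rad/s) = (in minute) 0.0001942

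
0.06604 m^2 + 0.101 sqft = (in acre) 1.864e-05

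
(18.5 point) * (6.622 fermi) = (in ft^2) 4.652e-16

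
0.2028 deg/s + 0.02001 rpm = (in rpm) 0.05381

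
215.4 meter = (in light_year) 2.277e-14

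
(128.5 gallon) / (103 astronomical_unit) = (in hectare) 3.157e-18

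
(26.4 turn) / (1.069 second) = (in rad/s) 155.2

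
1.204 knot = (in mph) 1.386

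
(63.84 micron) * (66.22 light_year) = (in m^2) 4e+13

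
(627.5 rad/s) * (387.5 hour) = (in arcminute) 3.009e+12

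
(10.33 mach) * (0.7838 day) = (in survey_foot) 7.815e+08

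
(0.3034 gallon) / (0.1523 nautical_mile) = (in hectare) 4.072e-10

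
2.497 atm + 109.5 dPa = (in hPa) 2530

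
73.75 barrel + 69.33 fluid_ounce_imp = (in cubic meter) 11.73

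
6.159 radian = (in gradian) 392.1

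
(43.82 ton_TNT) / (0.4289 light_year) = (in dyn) 4.518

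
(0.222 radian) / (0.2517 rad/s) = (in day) 1.021e-05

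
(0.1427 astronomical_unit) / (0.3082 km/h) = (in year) 7907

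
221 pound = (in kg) 100.2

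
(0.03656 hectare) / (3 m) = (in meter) 121.9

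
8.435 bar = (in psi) 122.3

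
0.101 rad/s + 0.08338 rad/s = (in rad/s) 0.1844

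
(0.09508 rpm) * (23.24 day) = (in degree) 1.145e+06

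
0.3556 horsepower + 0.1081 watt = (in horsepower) 0.3557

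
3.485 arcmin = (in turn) 0.0001613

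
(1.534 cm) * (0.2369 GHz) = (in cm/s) 3.634e+08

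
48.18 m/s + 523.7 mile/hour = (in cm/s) 2.823e+04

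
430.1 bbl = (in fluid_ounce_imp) 2.407e+06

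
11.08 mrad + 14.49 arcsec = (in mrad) 11.15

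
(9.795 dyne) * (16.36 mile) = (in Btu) 0.002444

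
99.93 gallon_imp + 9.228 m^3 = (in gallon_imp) 2130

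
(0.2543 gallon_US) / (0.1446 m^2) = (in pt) 18.87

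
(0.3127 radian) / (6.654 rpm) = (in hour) 0.0001247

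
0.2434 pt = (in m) 8.587e-05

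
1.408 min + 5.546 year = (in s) 1.749e+08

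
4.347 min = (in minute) 4.347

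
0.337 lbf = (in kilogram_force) 0.1529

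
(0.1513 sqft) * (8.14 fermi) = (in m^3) 1.144e-16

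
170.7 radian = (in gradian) 1.087e+04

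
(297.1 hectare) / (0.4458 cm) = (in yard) 7.288e+08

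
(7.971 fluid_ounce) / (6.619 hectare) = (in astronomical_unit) 2.381e-20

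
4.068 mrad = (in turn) 0.0006474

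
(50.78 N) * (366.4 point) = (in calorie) 1.569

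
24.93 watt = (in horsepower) 0.03343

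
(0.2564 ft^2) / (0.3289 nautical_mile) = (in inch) 0.00154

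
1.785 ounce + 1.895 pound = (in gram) 910.2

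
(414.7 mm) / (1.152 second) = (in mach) 0.001057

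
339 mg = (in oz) 0.01196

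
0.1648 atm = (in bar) 0.167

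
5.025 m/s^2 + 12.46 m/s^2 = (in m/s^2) 17.48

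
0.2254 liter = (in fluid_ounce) 7.622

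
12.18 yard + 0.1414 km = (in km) 0.1525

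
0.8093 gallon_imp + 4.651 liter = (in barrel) 0.0524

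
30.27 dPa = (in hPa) 0.03027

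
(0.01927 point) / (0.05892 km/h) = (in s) 0.0004154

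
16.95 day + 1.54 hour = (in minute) 2.45e+04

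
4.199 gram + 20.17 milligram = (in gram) 4.219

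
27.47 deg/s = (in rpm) 4.578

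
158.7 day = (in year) 0.4348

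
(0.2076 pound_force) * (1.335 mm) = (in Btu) 1.168e-06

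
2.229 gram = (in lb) 0.004914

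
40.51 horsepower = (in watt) 3.021e+04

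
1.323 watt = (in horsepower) 0.001774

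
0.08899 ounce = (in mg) 2523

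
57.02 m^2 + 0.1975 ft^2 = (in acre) 0.01409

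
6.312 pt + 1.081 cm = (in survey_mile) 8.101e-06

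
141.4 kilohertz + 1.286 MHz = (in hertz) 1.427e+06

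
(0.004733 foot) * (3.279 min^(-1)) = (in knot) 0.0001533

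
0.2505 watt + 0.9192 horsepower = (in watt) 685.7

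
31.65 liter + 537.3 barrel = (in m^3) 85.46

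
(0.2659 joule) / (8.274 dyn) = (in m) 3214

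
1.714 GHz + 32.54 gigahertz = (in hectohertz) 3.425e+08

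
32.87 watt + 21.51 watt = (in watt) 54.38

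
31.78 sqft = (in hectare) 0.0002952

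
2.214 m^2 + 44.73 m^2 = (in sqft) 505.3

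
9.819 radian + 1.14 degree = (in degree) 563.7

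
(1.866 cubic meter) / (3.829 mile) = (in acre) 7.483e-08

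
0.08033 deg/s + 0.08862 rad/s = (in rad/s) 0.09002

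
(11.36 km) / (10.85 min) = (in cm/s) 1745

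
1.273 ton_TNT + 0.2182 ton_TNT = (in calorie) 1.491e+09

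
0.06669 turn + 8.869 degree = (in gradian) 36.53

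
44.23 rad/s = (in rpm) 422.4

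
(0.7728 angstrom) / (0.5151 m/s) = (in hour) 4.167e-14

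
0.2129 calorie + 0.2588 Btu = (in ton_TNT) 6.547e-08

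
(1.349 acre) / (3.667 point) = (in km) 4220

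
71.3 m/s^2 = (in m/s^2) 71.3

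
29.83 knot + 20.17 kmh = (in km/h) 75.42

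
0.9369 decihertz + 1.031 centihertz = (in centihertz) 10.4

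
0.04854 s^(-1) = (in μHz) 4.854e+04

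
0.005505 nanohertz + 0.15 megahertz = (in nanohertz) 1.5e+14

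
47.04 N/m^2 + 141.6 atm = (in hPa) 1.435e+05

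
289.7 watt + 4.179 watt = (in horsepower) 0.3941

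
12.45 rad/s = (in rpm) 118.9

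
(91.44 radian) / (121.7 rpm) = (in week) 1.186e-05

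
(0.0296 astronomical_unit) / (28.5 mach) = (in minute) 7605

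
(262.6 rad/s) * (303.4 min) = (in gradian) 3.043e+08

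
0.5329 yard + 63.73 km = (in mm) 6.373e+07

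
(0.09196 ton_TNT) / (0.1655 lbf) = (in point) 1.482e+12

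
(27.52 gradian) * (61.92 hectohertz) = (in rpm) 2.556e+04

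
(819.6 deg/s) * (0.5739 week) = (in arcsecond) 1.024e+12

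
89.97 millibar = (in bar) 0.08997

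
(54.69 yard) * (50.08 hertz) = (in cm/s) 2.504e+05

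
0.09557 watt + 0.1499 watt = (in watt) 0.2455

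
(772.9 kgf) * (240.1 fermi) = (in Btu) 1.725e-12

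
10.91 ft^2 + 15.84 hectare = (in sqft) 1.705e+06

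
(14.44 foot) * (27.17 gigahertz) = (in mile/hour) 2.675e+11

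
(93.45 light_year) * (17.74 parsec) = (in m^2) 4.84e+35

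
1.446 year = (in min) 7.6e+05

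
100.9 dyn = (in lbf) 0.0002268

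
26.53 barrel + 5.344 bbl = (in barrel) 31.87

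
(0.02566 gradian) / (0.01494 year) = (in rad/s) 8.555e-10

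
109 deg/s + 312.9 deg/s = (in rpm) 70.32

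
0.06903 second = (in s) 0.06903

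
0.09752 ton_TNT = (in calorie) 9.752e+07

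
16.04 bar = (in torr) 1.203e+04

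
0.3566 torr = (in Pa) 47.54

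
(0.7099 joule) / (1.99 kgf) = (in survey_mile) 2.26e-05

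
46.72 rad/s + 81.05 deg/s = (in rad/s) 48.13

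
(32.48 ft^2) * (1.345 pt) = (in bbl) 0.009005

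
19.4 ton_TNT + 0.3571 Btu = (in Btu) 7.693e+07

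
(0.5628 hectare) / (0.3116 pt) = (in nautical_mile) 2.764e+04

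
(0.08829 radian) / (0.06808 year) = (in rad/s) 4.112e-08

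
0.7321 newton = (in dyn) 7.321e+04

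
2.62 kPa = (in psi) 0.38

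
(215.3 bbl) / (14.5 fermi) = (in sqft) 2.541e+16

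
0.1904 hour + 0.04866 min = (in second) 688.4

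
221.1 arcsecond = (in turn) 0.0001706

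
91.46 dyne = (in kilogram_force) 9.326e-05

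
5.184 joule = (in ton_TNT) 1.239e-09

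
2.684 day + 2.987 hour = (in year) 0.007694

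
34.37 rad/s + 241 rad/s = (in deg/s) 1.578e+04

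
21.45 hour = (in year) 0.002449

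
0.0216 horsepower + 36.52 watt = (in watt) 52.63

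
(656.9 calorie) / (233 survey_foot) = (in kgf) 3.946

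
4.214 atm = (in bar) 4.27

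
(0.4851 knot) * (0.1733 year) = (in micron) 1.364e+12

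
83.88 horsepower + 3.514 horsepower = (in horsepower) 87.39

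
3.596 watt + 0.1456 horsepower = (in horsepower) 0.1504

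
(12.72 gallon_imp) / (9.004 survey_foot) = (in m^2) 0.02107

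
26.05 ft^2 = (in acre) 0.000598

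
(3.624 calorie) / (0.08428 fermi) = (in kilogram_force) 1.835e+16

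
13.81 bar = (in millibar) 1.381e+04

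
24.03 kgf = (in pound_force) 52.98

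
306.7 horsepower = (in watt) 2.287e+05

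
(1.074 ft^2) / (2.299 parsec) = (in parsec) 4.558e-35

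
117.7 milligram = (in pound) 0.0002595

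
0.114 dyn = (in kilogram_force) 1.162e-07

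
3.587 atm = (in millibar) 3635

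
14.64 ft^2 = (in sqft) 14.64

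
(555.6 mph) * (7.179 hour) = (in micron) 6.419e+12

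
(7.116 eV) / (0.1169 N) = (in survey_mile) 6.06e-21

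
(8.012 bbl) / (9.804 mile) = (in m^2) 8.073e-05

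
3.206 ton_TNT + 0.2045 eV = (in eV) 8.372e+28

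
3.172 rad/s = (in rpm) 30.29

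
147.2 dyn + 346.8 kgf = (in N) 3401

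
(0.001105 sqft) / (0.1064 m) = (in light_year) 1.02e-19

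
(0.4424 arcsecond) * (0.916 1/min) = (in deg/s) 1.876e-06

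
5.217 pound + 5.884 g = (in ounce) 83.68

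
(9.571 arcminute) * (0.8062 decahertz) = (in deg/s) 1.286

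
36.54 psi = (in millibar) 2519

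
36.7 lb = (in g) 1.665e+04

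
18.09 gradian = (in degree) 16.28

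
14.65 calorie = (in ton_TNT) 1.465e-08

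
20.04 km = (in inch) 7.89e+05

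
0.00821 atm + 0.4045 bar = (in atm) 0.4074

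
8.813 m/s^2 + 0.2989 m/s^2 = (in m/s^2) 9.112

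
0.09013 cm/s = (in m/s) 0.0009013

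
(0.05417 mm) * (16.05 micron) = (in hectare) 8.694e-14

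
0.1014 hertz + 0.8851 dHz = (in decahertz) 0.01899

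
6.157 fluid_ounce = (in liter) 0.1821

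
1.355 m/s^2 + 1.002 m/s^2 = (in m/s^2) 2.357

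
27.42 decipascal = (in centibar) 0.002742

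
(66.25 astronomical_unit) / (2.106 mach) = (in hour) 3.839e+06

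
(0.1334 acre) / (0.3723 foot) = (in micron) 4.757e+09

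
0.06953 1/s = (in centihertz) 6.953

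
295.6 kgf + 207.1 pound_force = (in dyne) 3.82e+08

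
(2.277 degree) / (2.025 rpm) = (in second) 0.1874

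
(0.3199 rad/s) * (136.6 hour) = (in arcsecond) 3.245e+10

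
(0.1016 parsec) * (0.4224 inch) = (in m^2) 3.364e+13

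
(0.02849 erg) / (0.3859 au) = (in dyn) 4.935e-15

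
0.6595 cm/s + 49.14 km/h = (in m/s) 13.66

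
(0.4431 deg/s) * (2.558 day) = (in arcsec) 3.525e+08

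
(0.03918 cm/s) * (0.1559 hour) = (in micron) 2.199e+05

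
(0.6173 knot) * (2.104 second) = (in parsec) 2.165e-17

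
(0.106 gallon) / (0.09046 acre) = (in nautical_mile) 5.918e-10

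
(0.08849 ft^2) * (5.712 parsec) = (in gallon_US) 3.828e+17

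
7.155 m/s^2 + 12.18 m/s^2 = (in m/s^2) 19.34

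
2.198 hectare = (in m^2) 2.198e+04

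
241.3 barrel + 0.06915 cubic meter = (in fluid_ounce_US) 1.3e+06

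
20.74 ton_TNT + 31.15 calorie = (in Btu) 8.225e+07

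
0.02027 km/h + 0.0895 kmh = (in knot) 0.05927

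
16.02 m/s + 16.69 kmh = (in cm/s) 2066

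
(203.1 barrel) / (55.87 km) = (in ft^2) 0.006221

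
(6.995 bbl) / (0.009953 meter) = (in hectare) 0.01117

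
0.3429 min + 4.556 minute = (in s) 293.9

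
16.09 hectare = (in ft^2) 1.732e+06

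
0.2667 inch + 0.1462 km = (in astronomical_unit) 9.773e-10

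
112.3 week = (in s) 6.792e+07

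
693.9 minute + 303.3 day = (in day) 303.8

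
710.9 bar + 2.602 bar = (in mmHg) 5.352e+05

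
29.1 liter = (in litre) 29.1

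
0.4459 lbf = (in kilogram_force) 0.2023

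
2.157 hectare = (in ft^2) 2.322e+05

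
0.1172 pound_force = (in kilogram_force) 0.05316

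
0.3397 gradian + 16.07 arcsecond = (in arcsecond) 1117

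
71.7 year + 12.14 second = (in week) 3739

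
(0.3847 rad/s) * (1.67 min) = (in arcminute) 1.325e+05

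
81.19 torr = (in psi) 1.57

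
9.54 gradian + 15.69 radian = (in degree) 907.6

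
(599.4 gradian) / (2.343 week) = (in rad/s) 6.644e-06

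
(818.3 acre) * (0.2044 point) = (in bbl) 1502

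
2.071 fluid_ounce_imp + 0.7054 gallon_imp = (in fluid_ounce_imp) 114.9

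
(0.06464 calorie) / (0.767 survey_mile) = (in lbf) 4.926e-05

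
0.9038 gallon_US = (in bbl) 0.02152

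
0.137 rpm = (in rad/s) 0.01435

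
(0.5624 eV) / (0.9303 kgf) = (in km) 9.877e-24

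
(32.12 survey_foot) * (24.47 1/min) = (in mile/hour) 8.932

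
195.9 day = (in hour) 4702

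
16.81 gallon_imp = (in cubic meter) 0.07642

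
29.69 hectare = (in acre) 73.37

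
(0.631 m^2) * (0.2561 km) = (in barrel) 1016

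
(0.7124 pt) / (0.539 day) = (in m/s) 5.397e-09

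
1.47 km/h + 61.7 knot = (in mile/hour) 71.92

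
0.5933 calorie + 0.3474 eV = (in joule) 2.482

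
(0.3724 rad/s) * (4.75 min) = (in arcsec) 2.189e+07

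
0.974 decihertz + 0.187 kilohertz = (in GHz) 1.871e-07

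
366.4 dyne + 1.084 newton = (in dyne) 1.088e+05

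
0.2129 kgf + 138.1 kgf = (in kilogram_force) 138.3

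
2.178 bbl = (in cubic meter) 0.3463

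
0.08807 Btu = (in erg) 9.292e+08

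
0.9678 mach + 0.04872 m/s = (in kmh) 1187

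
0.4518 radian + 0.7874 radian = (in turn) 0.1972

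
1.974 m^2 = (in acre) 0.0004878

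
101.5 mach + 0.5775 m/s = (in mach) 101.5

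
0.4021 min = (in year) 7.65e-07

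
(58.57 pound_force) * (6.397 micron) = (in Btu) 1.58e-06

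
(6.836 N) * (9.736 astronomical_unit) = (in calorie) 2.38e+12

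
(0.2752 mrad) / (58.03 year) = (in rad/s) 1.504e-13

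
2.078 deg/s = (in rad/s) 0.03627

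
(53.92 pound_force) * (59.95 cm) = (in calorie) 34.37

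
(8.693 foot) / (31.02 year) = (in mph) 6.059e-09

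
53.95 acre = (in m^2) 2.183e+05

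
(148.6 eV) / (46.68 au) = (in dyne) 3.409e-25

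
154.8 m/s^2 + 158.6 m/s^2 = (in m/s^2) 313.4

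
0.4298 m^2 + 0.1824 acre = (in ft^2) 7950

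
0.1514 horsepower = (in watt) 112.9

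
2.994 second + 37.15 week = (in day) 260.1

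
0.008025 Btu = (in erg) 8.467e+07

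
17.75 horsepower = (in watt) 1.324e+04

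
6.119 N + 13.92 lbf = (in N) 68.04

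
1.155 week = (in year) 0.02215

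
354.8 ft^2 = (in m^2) 32.96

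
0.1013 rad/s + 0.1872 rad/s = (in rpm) 2.755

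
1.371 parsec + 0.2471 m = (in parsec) 1.371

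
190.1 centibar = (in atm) 1.876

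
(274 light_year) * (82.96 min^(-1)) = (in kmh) 1.29e+19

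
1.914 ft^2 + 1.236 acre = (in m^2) 5002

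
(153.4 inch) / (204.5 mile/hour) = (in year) 1.351e-09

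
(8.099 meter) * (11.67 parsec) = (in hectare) 2.916e+14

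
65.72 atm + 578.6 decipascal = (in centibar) 6659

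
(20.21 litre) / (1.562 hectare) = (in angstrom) 1.294e+04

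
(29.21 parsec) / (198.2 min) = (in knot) 1.473e+14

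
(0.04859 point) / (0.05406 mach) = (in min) 1.552e-08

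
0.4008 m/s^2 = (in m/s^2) 0.4008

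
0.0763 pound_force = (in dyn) 3.394e+04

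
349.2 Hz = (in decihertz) 3492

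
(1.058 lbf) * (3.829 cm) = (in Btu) 0.0001708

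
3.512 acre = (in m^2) 1.421e+04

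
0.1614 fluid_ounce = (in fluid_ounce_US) 0.1614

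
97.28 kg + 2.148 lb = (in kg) 98.25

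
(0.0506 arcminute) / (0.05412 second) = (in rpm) 0.002597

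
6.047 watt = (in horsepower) 0.008109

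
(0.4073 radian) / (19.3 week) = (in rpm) 3.332e-07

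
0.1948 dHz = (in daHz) 0.001948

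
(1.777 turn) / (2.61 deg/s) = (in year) 7.772e-06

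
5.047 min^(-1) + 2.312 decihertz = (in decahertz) 0.03153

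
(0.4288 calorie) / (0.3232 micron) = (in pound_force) 1.248e+06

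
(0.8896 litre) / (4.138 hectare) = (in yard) 2.351e-08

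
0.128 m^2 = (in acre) 3.163e-05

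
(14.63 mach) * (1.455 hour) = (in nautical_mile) 1.409e+04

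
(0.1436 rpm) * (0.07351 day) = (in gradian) 6080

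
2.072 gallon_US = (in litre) 7.843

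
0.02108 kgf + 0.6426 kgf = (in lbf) 1.463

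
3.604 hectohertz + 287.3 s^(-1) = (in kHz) 0.6477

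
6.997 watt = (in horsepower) 0.009383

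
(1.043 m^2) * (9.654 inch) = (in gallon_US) 67.56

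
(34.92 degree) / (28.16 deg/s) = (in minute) 0.02067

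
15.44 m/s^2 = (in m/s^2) 15.44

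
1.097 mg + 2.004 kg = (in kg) 2.004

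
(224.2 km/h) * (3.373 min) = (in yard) 1.378e+04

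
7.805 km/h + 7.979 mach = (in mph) 6082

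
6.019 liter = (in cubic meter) 0.006019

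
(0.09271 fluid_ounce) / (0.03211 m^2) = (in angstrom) 8.539e+05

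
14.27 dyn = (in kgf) 1.455e-05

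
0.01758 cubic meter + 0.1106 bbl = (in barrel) 0.2212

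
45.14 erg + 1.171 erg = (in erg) 46.31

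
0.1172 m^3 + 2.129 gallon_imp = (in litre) 126.9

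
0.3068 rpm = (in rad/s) 0.03213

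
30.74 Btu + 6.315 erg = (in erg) 3.243e+11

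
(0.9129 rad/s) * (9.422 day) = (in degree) 4.258e+07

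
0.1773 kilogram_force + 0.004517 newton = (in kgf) 0.1778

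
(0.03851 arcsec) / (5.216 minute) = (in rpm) 5.697e-09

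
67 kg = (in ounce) 2363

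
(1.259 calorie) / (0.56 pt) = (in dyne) 2.666e+09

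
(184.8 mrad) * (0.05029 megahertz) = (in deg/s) 5.325e+05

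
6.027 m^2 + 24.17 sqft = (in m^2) 8.272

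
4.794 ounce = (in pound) 0.2996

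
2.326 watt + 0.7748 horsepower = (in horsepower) 0.7779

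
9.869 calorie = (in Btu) 0.03914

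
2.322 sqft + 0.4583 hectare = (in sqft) 4.933e+04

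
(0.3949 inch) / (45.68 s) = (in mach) 6.449e-07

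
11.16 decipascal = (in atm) 1.101e-05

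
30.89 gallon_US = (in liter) 116.9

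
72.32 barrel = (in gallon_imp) 2529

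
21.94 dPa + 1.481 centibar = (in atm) 0.01464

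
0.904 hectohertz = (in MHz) 9.04e-05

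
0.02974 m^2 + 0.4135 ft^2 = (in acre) 1.684e-05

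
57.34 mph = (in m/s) 25.63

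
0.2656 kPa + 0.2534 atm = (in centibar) 25.94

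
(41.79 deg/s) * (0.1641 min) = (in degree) 411.5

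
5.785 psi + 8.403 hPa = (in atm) 0.4019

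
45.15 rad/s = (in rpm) 431.2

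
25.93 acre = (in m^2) 1.049e+05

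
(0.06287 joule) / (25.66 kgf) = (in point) 0.7082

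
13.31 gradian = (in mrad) 209.1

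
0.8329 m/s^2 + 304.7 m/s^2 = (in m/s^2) 305.5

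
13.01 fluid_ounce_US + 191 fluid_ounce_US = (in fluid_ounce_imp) 212.3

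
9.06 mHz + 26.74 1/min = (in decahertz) 0.04547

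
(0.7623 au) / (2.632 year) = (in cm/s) 1.374e+05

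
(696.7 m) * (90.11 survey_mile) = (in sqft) 1.088e+09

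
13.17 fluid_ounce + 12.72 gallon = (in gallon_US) 12.82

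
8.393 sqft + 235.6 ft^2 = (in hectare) 0.002267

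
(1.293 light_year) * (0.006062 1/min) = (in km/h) 4.449e+12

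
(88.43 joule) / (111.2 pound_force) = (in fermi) 1.788e+14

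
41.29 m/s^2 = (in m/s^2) 41.29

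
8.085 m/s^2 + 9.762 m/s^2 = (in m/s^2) 17.85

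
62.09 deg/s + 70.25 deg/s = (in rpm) 22.06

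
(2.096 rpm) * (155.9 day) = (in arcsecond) 6.098e+11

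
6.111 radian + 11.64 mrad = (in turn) 0.9744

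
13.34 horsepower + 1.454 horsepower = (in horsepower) 14.79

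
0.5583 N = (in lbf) 0.1255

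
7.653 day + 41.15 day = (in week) 6.972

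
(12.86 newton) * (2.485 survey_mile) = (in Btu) 48.75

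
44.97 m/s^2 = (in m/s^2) 44.97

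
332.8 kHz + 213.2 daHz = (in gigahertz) 0.0003349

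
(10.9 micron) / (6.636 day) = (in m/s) 1.901e-11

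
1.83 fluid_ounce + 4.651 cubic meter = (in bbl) 29.25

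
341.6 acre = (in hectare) 138.2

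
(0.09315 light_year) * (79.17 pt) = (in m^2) 2.461e+13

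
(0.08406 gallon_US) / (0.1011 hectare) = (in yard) 3.442e-07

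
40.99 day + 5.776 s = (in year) 0.1123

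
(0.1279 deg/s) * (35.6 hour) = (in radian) 286.1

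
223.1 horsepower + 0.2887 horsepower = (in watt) 1.666e+05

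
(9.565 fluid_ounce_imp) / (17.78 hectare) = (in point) 4.333e-06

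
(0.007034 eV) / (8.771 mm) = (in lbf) 2.889e-20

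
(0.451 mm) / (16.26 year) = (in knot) 1.71e-12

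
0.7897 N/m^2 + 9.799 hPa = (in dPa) 9807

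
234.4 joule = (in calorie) 56.02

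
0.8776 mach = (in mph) 668.4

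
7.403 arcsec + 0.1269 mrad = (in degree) 0.009327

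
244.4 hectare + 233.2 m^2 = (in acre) 604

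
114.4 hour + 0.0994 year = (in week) 5.864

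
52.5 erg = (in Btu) 4.976e-09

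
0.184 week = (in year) 0.003529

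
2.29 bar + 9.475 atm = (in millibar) 1.189e+04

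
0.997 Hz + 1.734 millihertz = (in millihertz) 998.7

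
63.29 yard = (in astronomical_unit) 3.869e-10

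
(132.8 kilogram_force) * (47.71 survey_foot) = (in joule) 1.894e+04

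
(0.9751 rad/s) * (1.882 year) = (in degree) 3.316e+09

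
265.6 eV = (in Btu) 4.033e-20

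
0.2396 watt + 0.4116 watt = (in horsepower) 0.0008733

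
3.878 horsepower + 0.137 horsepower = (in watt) 2994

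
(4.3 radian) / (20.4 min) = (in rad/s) 0.003513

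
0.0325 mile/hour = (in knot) 0.02824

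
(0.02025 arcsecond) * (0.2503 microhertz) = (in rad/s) 2.457e-14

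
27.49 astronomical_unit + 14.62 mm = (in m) 4.112e+12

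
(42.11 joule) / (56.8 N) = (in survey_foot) 2.432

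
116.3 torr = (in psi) 2.249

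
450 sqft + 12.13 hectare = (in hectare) 12.13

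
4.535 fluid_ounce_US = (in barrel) 0.0008436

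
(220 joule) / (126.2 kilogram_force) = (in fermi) 1.778e+14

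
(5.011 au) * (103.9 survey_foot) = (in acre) 5.866e+09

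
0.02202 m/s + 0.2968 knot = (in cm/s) 17.47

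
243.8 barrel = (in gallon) 1.024e+04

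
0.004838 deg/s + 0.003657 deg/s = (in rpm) 0.001416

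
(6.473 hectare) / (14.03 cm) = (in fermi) 4.614e+20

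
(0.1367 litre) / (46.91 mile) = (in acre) 4.474e-13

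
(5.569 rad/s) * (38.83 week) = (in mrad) 1.308e+11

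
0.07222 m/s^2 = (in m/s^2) 0.07222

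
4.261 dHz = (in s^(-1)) 0.4261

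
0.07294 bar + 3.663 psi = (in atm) 0.3212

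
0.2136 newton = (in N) 0.2136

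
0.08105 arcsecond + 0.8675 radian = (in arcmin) 2982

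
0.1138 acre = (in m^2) 460.5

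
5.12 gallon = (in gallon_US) 5.12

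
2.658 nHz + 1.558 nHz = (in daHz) 4.216e-10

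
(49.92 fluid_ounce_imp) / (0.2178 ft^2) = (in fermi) 7.01e+13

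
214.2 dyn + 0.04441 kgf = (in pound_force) 0.09839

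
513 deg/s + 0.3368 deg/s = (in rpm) 85.56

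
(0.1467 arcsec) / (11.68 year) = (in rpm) 1.844e-14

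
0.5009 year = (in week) 26.12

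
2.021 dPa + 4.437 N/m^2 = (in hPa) 0.04639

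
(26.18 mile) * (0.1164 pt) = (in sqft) 18.62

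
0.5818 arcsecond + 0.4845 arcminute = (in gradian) 0.009152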